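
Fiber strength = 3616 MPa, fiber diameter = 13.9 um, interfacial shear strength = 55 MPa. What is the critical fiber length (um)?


Lc = sigma_f * d / (2 * tau_i) = 3616 * 13.9 / (2 * 55) = 456.9 um

456.9 um


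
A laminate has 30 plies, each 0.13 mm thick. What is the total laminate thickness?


h = n * t_ply = 30 * 0.13 = 3.9 mm

3.9 mm


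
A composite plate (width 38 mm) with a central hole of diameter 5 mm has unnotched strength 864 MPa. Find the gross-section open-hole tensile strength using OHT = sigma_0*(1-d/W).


OHT = sigma_0*(1-d/W) = 864*(1-5/38) = 750.3 MPa

750.3 MPa


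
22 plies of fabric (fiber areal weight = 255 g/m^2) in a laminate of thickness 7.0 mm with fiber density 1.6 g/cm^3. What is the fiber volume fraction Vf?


Vf = n * FAW / (rho_f * h * 1000) = 22 * 255 / (1.6 * 7.0 * 1000) = 0.5009

0.5009


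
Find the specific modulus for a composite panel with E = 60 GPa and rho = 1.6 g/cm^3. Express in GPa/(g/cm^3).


Specific stiffness = E/rho = 60/1.6 = 37.5 GPa/(g/cm^3)

37.5 GPa/(g/cm^3)


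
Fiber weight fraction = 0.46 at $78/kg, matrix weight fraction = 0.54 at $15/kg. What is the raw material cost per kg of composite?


Cost = cost_f*Wf + cost_m*Wm = 78*0.46 + 15*0.54 = $43.98/kg

$43.98/kg


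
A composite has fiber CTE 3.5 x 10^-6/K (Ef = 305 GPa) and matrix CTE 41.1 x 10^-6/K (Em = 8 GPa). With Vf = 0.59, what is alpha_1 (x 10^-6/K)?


E1 = Ef*Vf + Em*(1-Vf) = 183.23
alpha_1 = (alpha_f*Ef*Vf + alpha_m*Em*(1-Vf))/E1 = 4.17 x 10^-6/K

4.17 x 10^-6/K


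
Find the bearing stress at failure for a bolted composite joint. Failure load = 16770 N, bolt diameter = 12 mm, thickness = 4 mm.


sigma_br = F/(d*h) = 16770/(12*4) = 349.4 MPa

349.4 MPa


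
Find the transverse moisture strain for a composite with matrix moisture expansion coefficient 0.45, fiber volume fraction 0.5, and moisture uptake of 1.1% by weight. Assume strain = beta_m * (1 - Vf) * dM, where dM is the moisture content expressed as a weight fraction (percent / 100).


dM = 1.1/100 = 0.011
strain = beta_m * (1-Vf) * dM = 0.45 * 0.5 * 0.011 = 0.002475

0.002475


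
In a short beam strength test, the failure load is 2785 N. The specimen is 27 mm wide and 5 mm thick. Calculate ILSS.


ILSS = 3F/(4bh) = 3*2785/(4*27*5) = 15.47 MPa

15.47 MPa


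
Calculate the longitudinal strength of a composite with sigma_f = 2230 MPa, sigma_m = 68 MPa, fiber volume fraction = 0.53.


sigma_1 = sigma_f*Vf + sigma_m*(1-Vf) = 2230*0.53 + 68*0.47 = 1213.9 MPa

1213.9 MPa


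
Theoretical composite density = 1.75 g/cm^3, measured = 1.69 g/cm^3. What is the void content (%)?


Void% = (rho_theo - rho_actual)/rho_theo * 100 = (1.75 - 1.69)/1.75 * 100 = 3.43%

3.43%


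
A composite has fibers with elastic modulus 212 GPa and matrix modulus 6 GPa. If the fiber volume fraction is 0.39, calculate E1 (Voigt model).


E1 = Ef*Vf + Em*(1-Vf) = 212*0.39 + 6*0.61 = 86.34 GPa

86.34 GPa


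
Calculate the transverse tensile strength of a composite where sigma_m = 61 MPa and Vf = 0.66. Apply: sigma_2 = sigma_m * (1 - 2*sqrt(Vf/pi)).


factor = 1 - 2*sqrt(0.66/pi) = 0.0833
sigma_2 = 61 * 0.0833 = 5.08 MPa

5.08 MPa


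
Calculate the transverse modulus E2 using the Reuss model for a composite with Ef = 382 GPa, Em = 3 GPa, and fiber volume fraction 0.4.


1/E2 = Vf/Ef + (1-Vf)/Em = 0.4/382 + 0.6/3
E2 = 4.97 GPa

4.97 GPa


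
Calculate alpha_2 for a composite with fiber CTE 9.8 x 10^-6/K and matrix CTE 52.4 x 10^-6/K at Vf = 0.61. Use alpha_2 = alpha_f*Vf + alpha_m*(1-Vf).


alpha_2 = alpha_f*Vf + alpha_m*(1-Vf) = 9.8*0.61 + 52.4*0.39 = 26.4 x 10^-6/K

26.4 x 10^-6/K


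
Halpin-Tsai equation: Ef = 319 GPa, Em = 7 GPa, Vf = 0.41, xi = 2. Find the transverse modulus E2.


eta = (Ef/Em - 1)/(Ef/Em + xi) = (45.5714 - 1)/(45.5714 + 2) = 0.9369
E2 = Em*(1+xi*eta*Vf)/(1-eta*Vf) = 20.1 GPa

20.1 GPa


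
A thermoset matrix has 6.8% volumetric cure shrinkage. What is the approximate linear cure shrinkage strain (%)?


Linear shrinkage ≈ vol_shrink/3 = 6.8/3 = 2.267%

2.267%


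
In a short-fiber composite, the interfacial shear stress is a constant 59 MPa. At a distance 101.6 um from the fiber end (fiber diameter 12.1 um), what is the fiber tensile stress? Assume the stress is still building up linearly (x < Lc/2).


Force balance: sigma_f * (pi*d^2/4) = tau * (pi*d) * x  ->  sigma_f = 4 * tau * x / d
sigma_f = 4 * 59 * 101.6 / 12.1 = 1981.6 MPa

1981.6 MPa


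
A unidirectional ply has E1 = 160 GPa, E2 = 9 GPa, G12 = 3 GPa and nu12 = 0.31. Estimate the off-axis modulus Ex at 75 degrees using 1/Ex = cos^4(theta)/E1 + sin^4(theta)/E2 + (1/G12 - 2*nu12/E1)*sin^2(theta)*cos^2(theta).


cos^4(75) = 0.004487, sin^4(75) = 0.870513, sin^2(75)*cos^2(75) = 0.0625
1/G12 - 2*nu12/E1 = 1/3 - 2*0.31/160 = 0.329458 GPa^-1
1/Ex = 0.004487/160 + 0.870513/9 + 0.329458*0.0625 = 0.1173428 GPa^-1
Ex = 8.52 GPa

8.52 GPa


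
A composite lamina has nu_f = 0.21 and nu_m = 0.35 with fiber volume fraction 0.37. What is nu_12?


nu_12 = nu_f*Vf + nu_m*(1-Vf) = 0.21*0.37 + 0.35*0.63 = 0.2982

0.2982


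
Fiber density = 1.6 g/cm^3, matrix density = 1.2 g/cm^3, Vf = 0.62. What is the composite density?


rho_c = rho_f*Vf + rho_m*(1-Vf) = 1.6*0.62 + 1.2*0.38 = 1.448 g/cm^3

1.448 g/cm^3


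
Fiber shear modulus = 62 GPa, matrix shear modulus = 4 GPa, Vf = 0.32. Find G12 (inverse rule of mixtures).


1/G12 = Vf/Gf + (1-Vf)/Gm = 0.32/62 + 0.68/4
G12 = 5.71 GPa

5.71 GPa


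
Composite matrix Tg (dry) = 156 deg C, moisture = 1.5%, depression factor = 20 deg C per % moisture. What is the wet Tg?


Tg_wet = Tg_dry - k*moisture = 156 - 20*1.5 = 126.0 deg C

126.0 deg C


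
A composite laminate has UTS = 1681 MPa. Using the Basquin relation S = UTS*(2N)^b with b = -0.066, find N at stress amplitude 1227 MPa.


N = 0.5 * (S/UTS)^(1/b) = 0.5 * (1227/1681)^(1/-0.066) = 58.9567 cycles

58.9567 cycles


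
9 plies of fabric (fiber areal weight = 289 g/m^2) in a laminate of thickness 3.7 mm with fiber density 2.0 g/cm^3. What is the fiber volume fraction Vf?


Vf = n * FAW / (rho_f * h * 1000) = 9 * 289 / (2.0 * 3.7 * 1000) = 0.3515

0.3515


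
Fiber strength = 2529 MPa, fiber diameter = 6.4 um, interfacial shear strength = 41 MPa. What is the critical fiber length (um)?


Lc = sigma_f * d / (2 * tau_i) = 2529 * 6.4 / (2 * 41) = 197.4 um

197.4 um


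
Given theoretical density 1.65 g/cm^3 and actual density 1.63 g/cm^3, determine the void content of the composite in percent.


Void% = (rho_theo - rho_actual)/rho_theo * 100 = (1.65 - 1.63)/1.65 * 100 = 1.21%

1.21%


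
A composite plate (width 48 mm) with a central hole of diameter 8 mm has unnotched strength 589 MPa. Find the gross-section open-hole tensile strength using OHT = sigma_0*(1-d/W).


OHT = sigma_0*(1-d/W) = 589*(1-8/48) = 490.8 MPa

490.8 MPa


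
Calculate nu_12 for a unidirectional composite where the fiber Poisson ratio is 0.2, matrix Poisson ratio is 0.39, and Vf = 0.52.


nu_12 = nu_f*Vf + nu_m*(1-Vf) = 0.2*0.52 + 0.39*0.48 = 0.2912

0.2912


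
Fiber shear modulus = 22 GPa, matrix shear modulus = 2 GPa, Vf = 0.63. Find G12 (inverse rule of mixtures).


1/G12 = Vf/Gf + (1-Vf)/Gm = 0.63/22 + 0.37/2
G12 = 4.68 GPa

4.68 GPa


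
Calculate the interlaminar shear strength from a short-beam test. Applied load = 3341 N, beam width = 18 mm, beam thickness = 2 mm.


ILSS = 3F/(4bh) = 3*3341/(4*18*2) = 69.6 MPa

69.6 MPa


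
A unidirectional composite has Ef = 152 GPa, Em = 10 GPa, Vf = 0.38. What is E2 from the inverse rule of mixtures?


1/E2 = Vf/Ef + (1-Vf)/Em = 0.38/152 + 0.62/10
E2 = 15.5 GPa

15.5 GPa


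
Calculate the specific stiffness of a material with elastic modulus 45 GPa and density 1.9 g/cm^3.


Specific stiffness = E/rho = 45/1.9 = 23.7 GPa/(g/cm^3)

23.7 GPa/(g/cm^3)


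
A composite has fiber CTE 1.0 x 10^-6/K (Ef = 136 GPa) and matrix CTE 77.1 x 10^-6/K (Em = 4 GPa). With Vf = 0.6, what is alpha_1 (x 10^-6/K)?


E1 = Ef*Vf + Em*(1-Vf) = 83.2
alpha_1 = (alpha_f*Ef*Vf + alpha_m*Em*(1-Vf))/E1 = 2.46 x 10^-6/K

2.46 x 10^-6/K


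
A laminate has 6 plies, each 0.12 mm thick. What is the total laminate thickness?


h = n * t_ply = 6 * 0.12 = 0.72 mm

0.72 mm


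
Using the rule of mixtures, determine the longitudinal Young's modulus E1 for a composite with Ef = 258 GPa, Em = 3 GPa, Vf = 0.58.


E1 = Ef*Vf + Em*(1-Vf) = 258*0.58 + 3*0.42 = 150.9 GPa

150.9 GPa


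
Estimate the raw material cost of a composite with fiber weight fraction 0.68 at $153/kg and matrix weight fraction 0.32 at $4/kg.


Cost = cost_f*Wf + cost_m*Wm = 153*0.68 + 4*0.32 = $105.32/kg

$105.32/kg


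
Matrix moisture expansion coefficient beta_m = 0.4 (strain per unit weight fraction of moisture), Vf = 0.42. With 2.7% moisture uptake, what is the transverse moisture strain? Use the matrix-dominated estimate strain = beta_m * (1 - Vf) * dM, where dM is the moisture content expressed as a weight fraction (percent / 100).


dM = 2.7/100 = 0.027
strain = beta_m * (1-Vf) * dM = 0.4 * 0.58 * 0.027 = 0.006264

0.006264


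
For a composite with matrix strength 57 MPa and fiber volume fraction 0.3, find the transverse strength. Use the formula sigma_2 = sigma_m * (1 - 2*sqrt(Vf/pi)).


factor = 1 - 2*sqrt(0.3/pi) = 0.382
sigma_2 = 57 * 0.382 = 21.77 MPa

21.77 MPa


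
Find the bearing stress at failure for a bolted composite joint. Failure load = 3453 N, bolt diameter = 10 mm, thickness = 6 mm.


sigma_br = F/(d*h) = 3453/(10*6) = 57.6 MPa

57.6 MPa


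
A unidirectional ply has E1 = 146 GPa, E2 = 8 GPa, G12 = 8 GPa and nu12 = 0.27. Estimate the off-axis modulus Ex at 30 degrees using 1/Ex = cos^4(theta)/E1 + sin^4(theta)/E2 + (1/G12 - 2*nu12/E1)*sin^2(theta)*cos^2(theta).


cos^4(30) = 0.5625, sin^4(30) = 0.0625, sin^2(30)*cos^2(30) = 0.1875
1/G12 - 2*nu12/E1 = 1/8 - 2*0.27/146 = 0.121301 GPa^-1
1/Ex = 0.5625/146 + 0.0625/8 + 0.121301*0.1875 = 0.0344092 GPa^-1
Ex = 29.06 GPa

29.06 GPa


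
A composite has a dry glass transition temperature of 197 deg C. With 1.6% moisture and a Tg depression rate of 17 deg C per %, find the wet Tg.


Tg_wet = Tg_dry - k*moisture = 197 - 17*1.6 = 169.8 deg C

169.8 deg C


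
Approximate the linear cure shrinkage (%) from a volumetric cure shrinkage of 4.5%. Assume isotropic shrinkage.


Linear shrinkage ≈ vol_shrink/3 = 4.5/3 = 1.5%

1.5%


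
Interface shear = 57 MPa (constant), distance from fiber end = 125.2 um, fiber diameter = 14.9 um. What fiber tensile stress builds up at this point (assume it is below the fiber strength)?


Force balance: sigma_f * (pi*d^2/4) = tau * (pi*d) * x  ->  sigma_f = 4 * tau * x / d
sigma_f = 4 * 57 * 125.2 / 14.9 = 1915.8 MPa

1915.8 MPa


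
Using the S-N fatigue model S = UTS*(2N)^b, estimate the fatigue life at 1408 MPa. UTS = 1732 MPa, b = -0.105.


N = 0.5 * (S/UTS)^(1/b) = 0.5 * (1408/1732)^(1/-0.105) = 3.5941 cycles

3.5941 cycles


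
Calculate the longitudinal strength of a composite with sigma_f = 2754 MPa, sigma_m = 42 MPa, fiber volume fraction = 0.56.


sigma_1 = sigma_f*Vf + sigma_m*(1-Vf) = 2754*0.56 + 42*0.44 = 1560.7 MPa

1560.7 MPa


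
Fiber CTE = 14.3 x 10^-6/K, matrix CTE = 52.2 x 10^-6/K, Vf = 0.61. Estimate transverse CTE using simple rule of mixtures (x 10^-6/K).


alpha_2 = alpha_f*Vf + alpha_m*(1-Vf) = 14.3*0.61 + 52.2*0.39 = 29.1 x 10^-6/K

29.1 x 10^-6/K


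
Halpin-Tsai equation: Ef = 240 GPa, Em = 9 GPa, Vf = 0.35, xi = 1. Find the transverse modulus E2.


eta = (Ef/Em - 1)/(Ef/Em + xi) = (26.6667 - 1)/(26.6667 + 1) = 0.9277
E2 = Em*(1+xi*eta*Vf)/(1-eta*Vf) = 17.65 GPa

17.65 GPa


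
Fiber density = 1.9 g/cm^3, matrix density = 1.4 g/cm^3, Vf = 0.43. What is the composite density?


rho_c = rho_f*Vf + rho_m*(1-Vf) = 1.9*0.43 + 1.4*0.57 = 1.615 g/cm^3

1.615 g/cm^3


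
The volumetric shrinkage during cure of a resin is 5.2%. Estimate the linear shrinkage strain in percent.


Linear shrinkage ≈ vol_shrink/3 = 5.2/3 = 1.733%

1.733%


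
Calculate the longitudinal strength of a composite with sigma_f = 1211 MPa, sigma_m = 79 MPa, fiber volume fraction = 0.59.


sigma_1 = sigma_f*Vf + sigma_m*(1-Vf) = 1211*0.59 + 79*0.41 = 746.9 MPa

746.9 MPa


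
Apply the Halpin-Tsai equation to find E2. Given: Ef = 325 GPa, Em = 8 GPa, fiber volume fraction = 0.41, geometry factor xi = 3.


eta = (Ef/Em - 1)/(Ef/Em + xi) = (40.625 - 1)/(40.625 + 3) = 0.9083
E2 = Em*(1+xi*eta*Vf)/(1-eta*Vf) = 26.99 GPa

26.99 GPa


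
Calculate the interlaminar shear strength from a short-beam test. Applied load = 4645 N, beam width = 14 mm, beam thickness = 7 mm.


ILSS = 3F/(4bh) = 3*4645/(4*14*7) = 35.55 MPa

35.55 MPa


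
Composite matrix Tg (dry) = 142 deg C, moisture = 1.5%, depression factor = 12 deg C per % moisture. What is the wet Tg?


Tg_wet = Tg_dry - k*moisture = 142 - 12*1.5 = 124.0 deg C

124.0 deg C


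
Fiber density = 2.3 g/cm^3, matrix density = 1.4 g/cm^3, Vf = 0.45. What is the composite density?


rho_c = rho_f*Vf + rho_m*(1-Vf) = 2.3*0.45 + 1.4*0.55 = 1.805 g/cm^3

1.805 g/cm^3


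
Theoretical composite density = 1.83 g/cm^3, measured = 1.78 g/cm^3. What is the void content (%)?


Void% = (rho_theo - rho_actual)/rho_theo * 100 = (1.83 - 1.78)/1.83 * 100 = 2.73%

2.73%


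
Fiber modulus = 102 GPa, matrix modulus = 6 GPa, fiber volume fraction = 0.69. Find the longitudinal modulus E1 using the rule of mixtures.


E1 = Ef*Vf + Em*(1-Vf) = 102*0.69 + 6*0.31 = 72.24 GPa

72.24 GPa


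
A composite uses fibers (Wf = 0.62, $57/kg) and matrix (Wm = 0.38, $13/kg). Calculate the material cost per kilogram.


Cost = cost_f*Wf + cost_m*Wm = 57*0.62 + 13*0.38 = $40.28/kg

$40.28/kg


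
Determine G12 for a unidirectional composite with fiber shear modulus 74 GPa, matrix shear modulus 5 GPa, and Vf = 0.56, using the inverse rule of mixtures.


1/G12 = Vf/Gf + (1-Vf)/Gm = 0.56/74 + 0.44/5
G12 = 10.46 GPa

10.46 GPa


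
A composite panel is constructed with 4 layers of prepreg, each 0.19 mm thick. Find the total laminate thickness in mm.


h = n * t_ply = 4 * 0.19 = 0.76 mm

0.76 mm


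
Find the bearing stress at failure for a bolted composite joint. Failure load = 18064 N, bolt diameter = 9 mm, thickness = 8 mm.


sigma_br = F/(d*h) = 18064/(9*8) = 250.9 MPa

250.9 MPa


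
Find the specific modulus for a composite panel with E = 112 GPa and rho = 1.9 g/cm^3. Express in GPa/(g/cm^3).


Specific stiffness = E/rho = 112/1.9 = 58.9 GPa/(g/cm^3)

58.9 GPa/(g/cm^3)


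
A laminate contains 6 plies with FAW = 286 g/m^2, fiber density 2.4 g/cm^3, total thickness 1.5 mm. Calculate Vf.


Vf = n * FAW / (rho_f * h * 1000) = 6 * 286 / (2.4 * 1.5 * 1000) = 0.4767

0.4767


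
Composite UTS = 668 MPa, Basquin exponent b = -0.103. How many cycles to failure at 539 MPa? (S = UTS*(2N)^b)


N = 0.5 * (S/UTS)^(1/b) = 0.5 * (539/668)^(1/-0.103) = 4.0152 cycles

4.0152 cycles


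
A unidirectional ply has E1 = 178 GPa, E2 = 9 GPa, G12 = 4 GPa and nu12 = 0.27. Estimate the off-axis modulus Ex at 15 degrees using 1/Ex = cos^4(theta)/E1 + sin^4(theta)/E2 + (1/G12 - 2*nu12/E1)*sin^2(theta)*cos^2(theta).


cos^4(15) = 0.870513, sin^4(15) = 0.004487, sin^2(15)*cos^2(15) = 0.0625
1/G12 - 2*nu12/E1 = 1/4 - 2*0.27/178 = 0.246966 GPa^-1
1/Ex = 0.870513/178 + 0.004487/9 + 0.246966*0.0625 = 0.0208245 GPa^-1
Ex = 48.02 GPa

48.02 GPa


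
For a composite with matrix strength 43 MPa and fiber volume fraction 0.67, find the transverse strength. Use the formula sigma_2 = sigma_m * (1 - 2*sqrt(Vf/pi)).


factor = 1 - 2*sqrt(0.67/pi) = 0.0764
sigma_2 = 43 * 0.0764 = 3.28 MPa

3.28 MPa


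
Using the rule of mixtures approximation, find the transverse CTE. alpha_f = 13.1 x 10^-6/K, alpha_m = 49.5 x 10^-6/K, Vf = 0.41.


alpha_2 = alpha_f*Vf + alpha_m*(1-Vf) = 13.1*0.41 + 49.5*0.59 = 34.6 x 10^-6/K

34.6 x 10^-6/K


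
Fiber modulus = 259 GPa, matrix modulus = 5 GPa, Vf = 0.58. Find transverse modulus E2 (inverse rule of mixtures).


1/E2 = Vf/Ef + (1-Vf)/Em = 0.58/259 + 0.42/5
E2 = 11.6 GPa

11.6 GPa


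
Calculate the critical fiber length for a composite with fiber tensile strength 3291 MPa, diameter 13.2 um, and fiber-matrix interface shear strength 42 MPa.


Lc = sigma_f * d / (2 * tau_i) = 3291 * 13.2 / (2 * 42) = 517.2 um

517.2 um


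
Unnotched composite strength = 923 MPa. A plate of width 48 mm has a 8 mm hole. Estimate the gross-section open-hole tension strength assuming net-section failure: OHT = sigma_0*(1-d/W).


OHT = sigma_0*(1-d/W) = 923*(1-8/48) = 769.2 MPa

769.2 MPa


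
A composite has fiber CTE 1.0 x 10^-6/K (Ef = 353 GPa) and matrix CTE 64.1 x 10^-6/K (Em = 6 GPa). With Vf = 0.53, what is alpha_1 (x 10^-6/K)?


E1 = Ef*Vf + Em*(1-Vf) = 189.91
alpha_1 = (alpha_f*Ef*Vf + alpha_m*Em*(1-Vf))/E1 = 1.94 x 10^-6/K

1.94 x 10^-6/K


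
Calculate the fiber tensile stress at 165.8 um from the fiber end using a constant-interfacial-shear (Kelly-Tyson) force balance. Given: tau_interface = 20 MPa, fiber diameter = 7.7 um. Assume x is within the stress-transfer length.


Force balance: sigma_f * (pi*d^2/4) = tau * (pi*d) * x  ->  sigma_f = 4 * tau * x / d
sigma_f = 4 * 20 * 165.8 / 7.7 = 1722.6 MPa

1722.6 MPa


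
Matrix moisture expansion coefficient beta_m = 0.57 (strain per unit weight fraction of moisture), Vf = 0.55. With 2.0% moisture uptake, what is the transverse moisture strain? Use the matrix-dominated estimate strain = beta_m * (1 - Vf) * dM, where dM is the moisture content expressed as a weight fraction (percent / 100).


dM = 2.0/100 = 0.02
strain = beta_m * (1-Vf) * dM = 0.57 * 0.45 * 0.02 = 0.00513

0.00513


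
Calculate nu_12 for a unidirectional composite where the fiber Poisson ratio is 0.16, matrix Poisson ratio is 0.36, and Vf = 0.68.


nu_12 = nu_f*Vf + nu_m*(1-Vf) = 0.16*0.68 + 0.36*0.32 = 0.224

0.224


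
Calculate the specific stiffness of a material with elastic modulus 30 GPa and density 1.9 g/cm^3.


Specific stiffness = E/rho = 30/1.9 = 15.8 GPa/(g/cm^3)

15.8 GPa/(g/cm^3)


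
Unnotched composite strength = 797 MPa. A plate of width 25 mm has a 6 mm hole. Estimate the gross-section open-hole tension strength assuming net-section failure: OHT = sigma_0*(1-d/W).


OHT = sigma_0*(1-d/W) = 797*(1-6/25) = 605.7 MPa

605.7 MPa


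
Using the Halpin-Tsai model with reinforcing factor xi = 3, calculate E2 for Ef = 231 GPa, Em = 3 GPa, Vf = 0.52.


eta = (Ef/Em - 1)/(Ef/Em + xi) = (77.0 - 1)/(77.0 + 3) = 0.95
E2 = Em*(1+xi*eta*Vf)/(1-eta*Vf) = 14.72 GPa

14.72 GPa


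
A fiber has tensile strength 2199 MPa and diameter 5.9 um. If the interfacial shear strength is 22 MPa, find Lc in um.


Lc = sigma_f * d / (2 * tau_i) = 2199 * 5.9 / (2 * 22) = 294.9 um

294.9 um


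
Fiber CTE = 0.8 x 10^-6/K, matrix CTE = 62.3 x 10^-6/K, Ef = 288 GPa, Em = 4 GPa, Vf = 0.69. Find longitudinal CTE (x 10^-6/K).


E1 = Ef*Vf + Em*(1-Vf) = 199.96
alpha_1 = (alpha_f*Ef*Vf + alpha_m*Em*(1-Vf))/E1 = 1.18 x 10^-6/K

1.18 x 10^-6/K


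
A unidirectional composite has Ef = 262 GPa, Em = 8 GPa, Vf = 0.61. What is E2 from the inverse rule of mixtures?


1/E2 = Vf/Ef + (1-Vf)/Em = 0.61/262 + 0.39/8
E2 = 19.58 GPa

19.58 GPa


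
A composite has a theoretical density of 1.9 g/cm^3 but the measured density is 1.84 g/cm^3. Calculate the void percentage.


Void% = (rho_theo - rho_actual)/rho_theo * 100 = (1.9 - 1.84)/1.9 * 100 = 3.16%

3.16%


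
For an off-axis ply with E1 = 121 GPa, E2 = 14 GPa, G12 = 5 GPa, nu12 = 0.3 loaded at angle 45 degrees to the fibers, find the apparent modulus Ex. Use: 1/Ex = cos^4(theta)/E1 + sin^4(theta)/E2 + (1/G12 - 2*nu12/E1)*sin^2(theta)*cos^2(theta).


cos^4(45) = 0.25, sin^4(45) = 0.25, sin^2(45)*cos^2(45) = 0.25
1/G12 - 2*nu12/E1 = 1/5 - 2*0.3/121 = 0.195041 GPa^-1
1/Ex = 0.25/121 + 0.25/14 + 0.195041*0.25 = 0.0686836 GPa^-1
Ex = 14.56 GPa

14.56 GPa


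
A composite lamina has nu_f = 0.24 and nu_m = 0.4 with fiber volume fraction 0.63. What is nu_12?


nu_12 = nu_f*Vf + nu_m*(1-Vf) = 0.24*0.63 + 0.4*0.37 = 0.2992

0.2992


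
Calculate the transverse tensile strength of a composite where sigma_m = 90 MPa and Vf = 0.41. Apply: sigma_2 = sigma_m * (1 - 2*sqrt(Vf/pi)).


factor = 1 - 2*sqrt(0.41/pi) = 0.2775
sigma_2 = 90 * 0.2775 = 24.97 MPa

24.97 MPa


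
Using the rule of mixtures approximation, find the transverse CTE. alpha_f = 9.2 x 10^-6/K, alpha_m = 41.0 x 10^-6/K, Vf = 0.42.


alpha_2 = alpha_f*Vf + alpha_m*(1-Vf) = 9.2*0.42 + 41.0*0.58 = 27.6 x 10^-6/K

27.6 x 10^-6/K


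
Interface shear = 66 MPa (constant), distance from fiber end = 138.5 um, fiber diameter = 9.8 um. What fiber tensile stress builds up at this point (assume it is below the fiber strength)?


Force balance: sigma_f * (pi*d^2/4) = tau * (pi*d) * x  ->  sigma_f = 4 * tau * x / d
sigma_f = 4 * 66 * 138.5 / 9.8 = 3731.0 MPa

3731.0 MPa


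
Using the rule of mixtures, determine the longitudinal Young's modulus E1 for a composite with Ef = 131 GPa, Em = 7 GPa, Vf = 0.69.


E1 = Ef*Vf + Em*(1-Vf) = 131*0.69 + 7*0.31 = 92.56 GPa

92.56 GPa


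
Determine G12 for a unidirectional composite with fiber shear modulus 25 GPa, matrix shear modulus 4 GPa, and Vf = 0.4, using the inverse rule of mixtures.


1/G12 = Vf/Gf + (1-Vf)/Gm = 0.4/25 + 0.6/4
G12 = 6.02 GPa

6.02 GPa


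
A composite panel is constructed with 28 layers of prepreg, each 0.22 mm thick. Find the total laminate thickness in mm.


h = n * t_ply = 28 * 0.22 = 6.16 mm

6.16 mm


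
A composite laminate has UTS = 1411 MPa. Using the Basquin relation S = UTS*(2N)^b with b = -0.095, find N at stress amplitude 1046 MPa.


N = 0.5 * (S/UTS)^(1/b) = 0.5 * (1046/1411)^(1/-0.095) = 11.6773 cycles

11.6773 cycles


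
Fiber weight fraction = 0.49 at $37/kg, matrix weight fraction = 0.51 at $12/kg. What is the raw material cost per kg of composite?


Cost = cost_f*Wf + cost_m*Wm = 37*0.49 + 12*0.51 = $24.25/kg

$24.25/kg


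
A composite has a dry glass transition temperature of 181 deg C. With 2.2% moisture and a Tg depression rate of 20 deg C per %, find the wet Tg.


Tg_wet = Tg_dry - k*moisture = 181 - 20*2.2 = 137.0 deg C

137.0 deg C


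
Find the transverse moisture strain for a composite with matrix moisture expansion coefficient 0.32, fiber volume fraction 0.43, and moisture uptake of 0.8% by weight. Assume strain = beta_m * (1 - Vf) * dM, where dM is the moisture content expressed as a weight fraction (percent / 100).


dM = 0.8/100 = 0.008
strain = beta_m * (1-Vf) * dM = 0.32 * 0.57 * 0.008 = 0.0014592

0.0014592


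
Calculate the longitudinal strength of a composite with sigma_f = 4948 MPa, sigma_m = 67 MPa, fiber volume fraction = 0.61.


sigma_1 = sigma_f*Vf + sigma_m*(1-Vf) = 4948*0.61 + 67*0.39 = 3044.4 MPa

3044.4 MPa


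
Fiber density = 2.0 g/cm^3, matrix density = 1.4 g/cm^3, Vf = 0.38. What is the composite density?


rho_c = rho_f*Vf + rho_m*(1-Vf) = 2.0*0.38 + 1.4*0.62 = 1.628 g/cm^3

1.628 g/cm^3


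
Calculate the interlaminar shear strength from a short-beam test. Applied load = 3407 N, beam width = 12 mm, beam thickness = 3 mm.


ILSS = 3F/(4bh) = 3*3407/(4*12*3) = 70.98 MPa

70.98 MPa


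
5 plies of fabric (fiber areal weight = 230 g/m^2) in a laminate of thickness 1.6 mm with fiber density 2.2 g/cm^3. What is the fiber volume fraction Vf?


Vf = n * FAW / (rho_f * h * 1000) = 5 * 230 / (2.2 * 1.6 * 1000) = 0.3267

0.3267


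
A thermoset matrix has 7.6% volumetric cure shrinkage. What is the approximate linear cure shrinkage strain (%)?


Linear shrinkage ≈ vol_shrink/3 = 7.6/3 = 2.533%

2.533%


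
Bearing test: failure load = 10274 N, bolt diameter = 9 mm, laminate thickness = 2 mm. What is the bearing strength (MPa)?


sigma_br = F/(d*h) = 10274/(9*2) = 570.8 MPa

570.8 MPa


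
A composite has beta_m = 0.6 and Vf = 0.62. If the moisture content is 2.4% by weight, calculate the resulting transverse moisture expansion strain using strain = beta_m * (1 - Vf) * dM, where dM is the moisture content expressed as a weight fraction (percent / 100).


dM = 2.4/100 = 0.024
strain = beta_m * (1-Vf) * dM = 0.6 * 0.38 * 0.024 = 0.005472

0.005472


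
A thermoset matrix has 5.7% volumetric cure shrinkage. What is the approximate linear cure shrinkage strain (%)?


Linear shrinkage ≈ vol_shrink/3 = 5.7/3 = 1.9%

1.9%


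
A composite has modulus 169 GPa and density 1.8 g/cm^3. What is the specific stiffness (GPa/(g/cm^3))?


Specific stiffness = E/rho = 169/1.8 = 93.9 GPa/(g/cm^3)

93.9 GPa/(g/cm^3)


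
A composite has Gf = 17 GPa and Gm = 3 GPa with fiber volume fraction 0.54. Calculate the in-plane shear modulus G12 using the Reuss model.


1/G12 = Vf/Gf + (1-Vf)/Gm = 0.54/17 + 0.46/3
G12 = 5.4 GPa

5.4 GPa


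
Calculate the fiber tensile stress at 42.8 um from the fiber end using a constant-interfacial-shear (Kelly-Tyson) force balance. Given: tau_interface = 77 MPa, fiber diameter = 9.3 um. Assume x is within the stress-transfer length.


Force balance: sigma_f * (pi*d^2/4) = tau * (pi*d) * x  ->  sigma_f = 4 * tau * x / d
sigma_f = 4 * 77 * 42.8 / 9.3 = 1417.5 MPa

1417.5 MPa


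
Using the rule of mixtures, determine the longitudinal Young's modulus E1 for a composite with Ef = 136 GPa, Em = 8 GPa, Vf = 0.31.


E1 = Ef*Vf + Em*(1-Vf) = 136*0.31 + 8*0.69 = 47.68 GPa

47.68 GPa


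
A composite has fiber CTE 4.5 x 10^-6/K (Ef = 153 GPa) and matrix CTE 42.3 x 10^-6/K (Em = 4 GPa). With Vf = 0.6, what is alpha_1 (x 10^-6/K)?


E1 = Ef*Vf + Em*(1-Vf) = 93.4
alpha_1 = (alpha_f*Ef*Vf + alpha_m*Em*(1-Vf))/E1 = 5.15 x 10^-6/K

5.15 x 10^-6/K


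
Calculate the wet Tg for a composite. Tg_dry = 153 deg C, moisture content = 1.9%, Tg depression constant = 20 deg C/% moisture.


Tg_wet = Tg_dry - k*moisture = 153 - 20*1.9 = 115.0 deg C

115.0 deg C


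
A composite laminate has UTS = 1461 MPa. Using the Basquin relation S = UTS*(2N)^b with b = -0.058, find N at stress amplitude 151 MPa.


N = 0.5 * (S/UTS)^(1/b) = 0.5 * (151/1461)^(1/-0.058) = 4.9356e+16 cycles

4.9356e+16 cycles


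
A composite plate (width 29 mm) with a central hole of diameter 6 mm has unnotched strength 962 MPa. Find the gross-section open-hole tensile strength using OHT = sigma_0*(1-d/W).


OHT = sigma_0*(1-d/W) = 962*(1-6/29) = 763.0 MPa

763.0 MPa


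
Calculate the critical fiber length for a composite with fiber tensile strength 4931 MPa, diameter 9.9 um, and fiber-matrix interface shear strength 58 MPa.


Lc = sigma_f * d / (2 * tau_i) = 4931 * 9.9 / (2 * 58) = 420.8 um

420.8 um


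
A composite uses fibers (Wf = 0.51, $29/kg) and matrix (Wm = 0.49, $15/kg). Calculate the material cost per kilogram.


Cost = cost_f*Wf + cost_m*Wm = 29*0.51 + 15*0.49 = $22.14/kg

$22.14/kg


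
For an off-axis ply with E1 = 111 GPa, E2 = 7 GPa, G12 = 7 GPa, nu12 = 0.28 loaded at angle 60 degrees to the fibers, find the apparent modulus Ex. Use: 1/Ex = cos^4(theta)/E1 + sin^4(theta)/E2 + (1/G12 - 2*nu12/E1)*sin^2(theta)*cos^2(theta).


cos^4(60) = 0.0625, sin^4(60) = 0.5625, sin^2(60)*cos^2(60) = 0.1875
1/G12 - 2*nu12/E1 = 1/7 - 2*0.28/111 = 0.137812 GPa^-1
1/Ex = 0.0625/111 + 0.5625/7 + 0.137812*0.1875 = 0.10676 GPa^-1
Ex = 9.37 GPa

9.37 GPa


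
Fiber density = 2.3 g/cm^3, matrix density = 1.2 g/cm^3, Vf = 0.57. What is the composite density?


rho_c = rho_f*Vf + rho_m*(1-Vf) = 2.3*0.57 + 1.2*0.43 = 1.827 g/cm^3

1.827 g/cm^3


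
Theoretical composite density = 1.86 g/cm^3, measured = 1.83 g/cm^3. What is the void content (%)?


Void% = (rho_theo - rho_actual)/rho_theo * 100 = (1.86 - 1.83)/1.86 * 100 = 1.61%

1.61%


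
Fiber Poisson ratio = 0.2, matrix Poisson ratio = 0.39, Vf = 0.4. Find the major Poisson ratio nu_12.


nu_12 = nu_f*Vf + nu_m*(1-Vf) = 0.2*0.4 + 0.39*0.6 = 0.314

0.314


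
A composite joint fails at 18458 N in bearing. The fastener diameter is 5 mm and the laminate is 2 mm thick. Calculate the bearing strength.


sigma_br = F/(d*h) = 18458/(5*2) = 1845.8 MPa

1845.8 MPa


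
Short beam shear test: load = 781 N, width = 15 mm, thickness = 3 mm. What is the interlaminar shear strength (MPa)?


ILSS = 3F/(4bh) = 3*781/(4*15*3) = 13.02 MPa

13.02 MPa


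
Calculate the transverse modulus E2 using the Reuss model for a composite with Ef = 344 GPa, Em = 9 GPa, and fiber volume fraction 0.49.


1/E2 = Vf/Ef + (1-Vf)/Em = 0.49/344 + 0.51/9
E2 = 17.21 GPa

17.21 GPa


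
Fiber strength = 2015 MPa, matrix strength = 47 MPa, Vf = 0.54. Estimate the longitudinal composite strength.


sigma_1 = sigma_f*Vf + sigma_m*(1-Vf) = 2015*0.54 + 47*0.46 = 1109.7 MPa

1109.7 MPa


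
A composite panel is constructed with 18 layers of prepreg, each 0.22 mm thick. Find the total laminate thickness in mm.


h = n * t_ply = 18 * 0.22 = 3.96 mm

3.96 mm


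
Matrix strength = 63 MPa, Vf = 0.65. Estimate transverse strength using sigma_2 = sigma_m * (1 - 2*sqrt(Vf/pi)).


factor = 1 - 2*sqrt(0.65/pi) = 0.0903
sigma_2 = 63 * 0.0903 = 5.69 MPa

5.69 MPa


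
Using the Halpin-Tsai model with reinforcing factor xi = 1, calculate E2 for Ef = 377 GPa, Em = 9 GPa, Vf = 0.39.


eta = (Ef/Em - 1)/(Ef/Em + xi) = (41.8889 - 1)/(41.8889 + 1) = 0.9534
E2 = Em*(1+xi*eta*Vf)/(1-eta*Vf) = 19.65 GPa

19.65 GPa


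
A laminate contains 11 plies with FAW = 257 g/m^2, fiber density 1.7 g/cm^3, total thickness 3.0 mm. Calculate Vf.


Vf = n * FAW / (rho_f * h * 1000) = 11 * 257 / (1.7 * 3.0 * 1000) = 0.5543

0.5543


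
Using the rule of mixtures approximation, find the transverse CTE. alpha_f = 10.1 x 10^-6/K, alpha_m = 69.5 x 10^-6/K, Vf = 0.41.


alpha_2 = alpha_f*Vf + alpha_m*(1-Vf) = 10.1*0.41 + 69.5*0.59 = 45.1 x 10^-6/K

45.1 x 10^-6/K


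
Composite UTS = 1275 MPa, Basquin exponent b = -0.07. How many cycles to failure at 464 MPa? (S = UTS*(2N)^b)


N = 0.5 * (S/UTS)^(1/b) = 0.5 * (464/1275)^(1/-0.07) = 933871.6842 cycles

933871.6842 cycles


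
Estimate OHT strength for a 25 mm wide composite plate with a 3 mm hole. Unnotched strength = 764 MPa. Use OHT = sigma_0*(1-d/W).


OHT = sigma_0*(1-d/W) = 764*(1-3/25) = 672.3 MPa

672.3 MPa


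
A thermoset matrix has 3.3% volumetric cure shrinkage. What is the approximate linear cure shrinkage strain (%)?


Linear shrinkage ≈ vol_shrink/3 = 3.3/3 = 1.1%

1.1%


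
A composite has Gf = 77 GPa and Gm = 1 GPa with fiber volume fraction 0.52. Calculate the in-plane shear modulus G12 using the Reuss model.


1/G12 = Vf/Gf + (1-Vf)/Gm = 0.52/77 + 0.48/1
G12 = 2.05 GPa

2.05 GPa


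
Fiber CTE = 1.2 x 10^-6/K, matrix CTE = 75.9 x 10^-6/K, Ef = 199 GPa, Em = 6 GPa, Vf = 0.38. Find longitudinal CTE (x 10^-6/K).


E1 = Ef*Vf + Em*(1-Vf) = 79.34
alpha_1 = (alpha_f*Ef*Vf + alpha_m*Em*(1-Vf))/E1 = 4.7 x 10^-6/K

4.7 x 10^-6/K


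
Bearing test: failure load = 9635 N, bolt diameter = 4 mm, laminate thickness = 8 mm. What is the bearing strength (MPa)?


sigma_br = F/(d*h) = 9635/(4*8) = 301.1 MPa

301.1 MPa


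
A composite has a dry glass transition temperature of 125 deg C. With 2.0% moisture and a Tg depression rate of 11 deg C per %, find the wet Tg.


Tg_wet = Tg_dry - k*moisture = 125 - 11*2.0 = 103.0 deg C

103.0 deg C


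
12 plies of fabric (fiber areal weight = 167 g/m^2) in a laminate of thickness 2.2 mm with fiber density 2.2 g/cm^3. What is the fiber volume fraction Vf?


Vf = n * FAW / (rho_f * h * 1000) = 12 * 167 / (2.2 * 2.2 * 1000) = 0.414

0.414


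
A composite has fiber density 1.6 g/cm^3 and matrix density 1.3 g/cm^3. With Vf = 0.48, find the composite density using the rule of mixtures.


rho_c = rho_f*Vf + rho_m*(1-Vf) = 1.6*0.48 + 1.3*0.52 = 1.444 g/cm^3

1.444 g/cm^3


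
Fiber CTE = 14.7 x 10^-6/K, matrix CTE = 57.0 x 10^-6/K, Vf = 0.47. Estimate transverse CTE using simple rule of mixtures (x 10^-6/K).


alpha_2 = alpha_f*Vf + alpha_m*(1-Vf) = 14.7*0.47 + 57.0*0.53 = 37.1 x 10^-6/K

37.1 x 10^-6/K


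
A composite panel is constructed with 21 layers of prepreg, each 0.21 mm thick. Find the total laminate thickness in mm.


h = n * t_ply = 21 * 0.21 = 4.41 mm

4.41 mm


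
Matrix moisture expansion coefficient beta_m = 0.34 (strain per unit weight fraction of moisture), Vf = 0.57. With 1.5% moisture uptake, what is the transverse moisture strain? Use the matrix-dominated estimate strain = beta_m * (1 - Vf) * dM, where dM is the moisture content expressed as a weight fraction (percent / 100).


dM = 1.5/100 = 0.015
strain = beta_m * (1-Vf) * dM = 0.34 * 0.43 * 0.015 = 0.002193

0.002193


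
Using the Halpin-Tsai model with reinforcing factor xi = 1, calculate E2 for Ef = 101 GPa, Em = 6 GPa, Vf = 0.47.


eta = (Ef/Em - 1)/(Ef/Em + xi) = (16.8333 - 1)/(16.8333 + 1) = 0.8879
E2 = Em*(1+xi*eta*Vf)/(1-eta*Vf) = 14.59 GPa

14.59 GPa


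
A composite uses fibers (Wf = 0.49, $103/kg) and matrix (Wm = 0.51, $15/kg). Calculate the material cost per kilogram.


Cost = cost_f*Wf + cost_m*Wm = 103*0.49 + 15*0.51 = $58.12/kg

$58.12/kg


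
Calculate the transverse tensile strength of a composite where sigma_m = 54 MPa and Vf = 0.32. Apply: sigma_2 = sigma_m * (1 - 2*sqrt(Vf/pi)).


factor = 1 - 2*sqrt(0.32/pi) = 0.3617
sigma_2 = 54 * 0.3617 = 19.53 MPa

19.53 MPa


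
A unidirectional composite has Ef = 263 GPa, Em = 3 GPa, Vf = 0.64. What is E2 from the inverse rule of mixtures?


1/E2 = Vf/Ef + (1-Vf)/Em = 0.64/263 + 0.36/3
E2 = 8.17 GPa

8.17 GPa


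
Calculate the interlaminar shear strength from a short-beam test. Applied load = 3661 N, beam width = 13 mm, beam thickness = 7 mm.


ILSS = 3F/(4bh) = 3*3661/(4*13*7) = 30.17 MPa

30.17 MPa


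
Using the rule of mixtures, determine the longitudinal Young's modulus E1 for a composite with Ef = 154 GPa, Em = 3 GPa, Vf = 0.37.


E1 = Ef*Vf + Em*(1-Vf) = 154*0.37 + 3*0.63 = 58.87 GPa

58.87 GPa


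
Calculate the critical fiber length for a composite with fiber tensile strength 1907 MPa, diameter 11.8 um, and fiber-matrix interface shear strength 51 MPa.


Lc = sigma_f * d / (2 * tau_i) = 1907 * 11.8 / (2 * 51) = 220.6 um

220.6 um


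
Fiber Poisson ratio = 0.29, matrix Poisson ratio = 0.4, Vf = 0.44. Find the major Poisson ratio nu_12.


nu_12 = nu_f*Vf + nu_m*(1-Vf) = 0.29*0.44 + 0.4*0.56 = 0.3516

0.3516


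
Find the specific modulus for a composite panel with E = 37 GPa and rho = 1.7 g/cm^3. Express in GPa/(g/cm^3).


Specific stiffness = E/rho = 37/1.7 = 21.8 GPa/(g/cm^3)

21.8 GPa/(g/cm^3)


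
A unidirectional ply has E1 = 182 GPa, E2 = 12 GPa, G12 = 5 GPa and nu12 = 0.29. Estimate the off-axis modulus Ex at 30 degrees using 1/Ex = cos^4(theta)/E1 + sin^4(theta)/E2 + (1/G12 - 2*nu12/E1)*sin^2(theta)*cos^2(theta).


cos^4(30) = 0.5625, sin^4(30) = 0.0625, sin^2(30)*cos^2(30) = 0.1875
1/G12 - 2*nu12/E1 = 1/5 - 2*0.29/182 = 0.196813 GPa^-1
1/Ex = 0.5625/182 + 0.0625/12 + 0.196813*0.1875 = 0.0452015 GPa^-1
Ex = 22.12 GPa

22.12 GPa


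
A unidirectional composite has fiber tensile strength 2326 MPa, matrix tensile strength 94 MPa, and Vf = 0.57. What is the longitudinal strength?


sigma_1 = sigma_f*Vf + sigma_m*(1-Vf) = 2326*0.57 + 94*0.43 = 1366.2 MPa

1366.2 MPa


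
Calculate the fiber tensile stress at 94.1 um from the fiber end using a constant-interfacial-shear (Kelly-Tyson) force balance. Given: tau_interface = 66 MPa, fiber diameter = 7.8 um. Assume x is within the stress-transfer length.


Force balance: sigma_f * (pi*d^2/4) = tau * (pi*d) * x  ->  sigma_f = 4 * tau * x / d
sigma_f = 4 * 66 * 94.1 / 7.8 = 3184.9 MPa

3184.9 MPa


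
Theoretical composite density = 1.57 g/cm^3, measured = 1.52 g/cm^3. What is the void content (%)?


Void% = (rho_theo - rho_actual)/rho_theo * 100 = (1.57 - 1.52)/1.57 * 100 = 3.18%

3.18%


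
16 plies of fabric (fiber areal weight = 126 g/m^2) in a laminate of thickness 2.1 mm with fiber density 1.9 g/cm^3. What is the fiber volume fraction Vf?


Vf = n * FAW / (rho_f * h * 1000) = 16 * 126 / (1.9 * 2.1 * 1000) = 0.5053

0.5053


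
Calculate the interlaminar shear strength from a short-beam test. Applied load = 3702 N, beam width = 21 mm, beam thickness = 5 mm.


ILSS = 3F/(4bh) = 3*3702/(4*21*5) = 26.44 MPa

26.44 MPa


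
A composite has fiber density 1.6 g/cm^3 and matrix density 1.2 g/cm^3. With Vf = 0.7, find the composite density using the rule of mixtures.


rho_c = rho_f*Vf + rho_m*(1-Vf) = 1.6*0.7 + 1.2*0.3 = 1.48 g/cm^3

1.48 g/cm^3


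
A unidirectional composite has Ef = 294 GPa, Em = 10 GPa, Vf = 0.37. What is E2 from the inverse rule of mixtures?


1/E2 = Vf/Ef + (1-Vf)/Em = 0.37/294 + 0.63/10
E2 = 15.56 GPa

15.56 GPa


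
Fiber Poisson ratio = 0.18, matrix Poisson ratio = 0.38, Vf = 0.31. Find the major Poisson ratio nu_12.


nu_12 = nu_f*Vf + nu_m*(1-Vf) = 0.18*0.31 + 0.38*0.69 = 0.318

0.318


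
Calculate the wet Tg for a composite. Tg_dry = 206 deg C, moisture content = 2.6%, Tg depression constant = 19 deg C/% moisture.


Tg_wet = Tg_dry - k*moisture = 206 - 19*2.6 = 156.6 deg C

156.6 deg C


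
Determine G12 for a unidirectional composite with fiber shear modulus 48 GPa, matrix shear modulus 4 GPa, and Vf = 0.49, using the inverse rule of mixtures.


1/G12 = Vf/Gf + (1-Vf)/Gm = 0.49/48 + 0.51/4
G12 = 7.26 GPa

7.26 GPa


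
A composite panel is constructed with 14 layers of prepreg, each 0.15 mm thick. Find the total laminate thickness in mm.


h = n * t_ply = 14 * 0.15 = 2.1 mm

2.1 mm


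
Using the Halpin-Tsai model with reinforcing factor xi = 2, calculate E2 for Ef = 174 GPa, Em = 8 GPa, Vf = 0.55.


eta = (Ef/Em - 1)/(Ef/Em + xi) = (21.75 - 1)/(21.75 + 2) = 0.8737
E2 = Em*(1+xi*eta*Vf)/(1-eta*Vf) = 30.2 GPa

30.2 GPa


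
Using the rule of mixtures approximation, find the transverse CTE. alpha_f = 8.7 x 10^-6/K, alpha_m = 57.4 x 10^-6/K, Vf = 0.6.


alpha_2 = alpha_f*Vf + alpha_m*(1-Vf) = 8.7*0.6 + 57.4*0.4 = 28.2 x 10^-6/K

28.2 x 10^-6/K


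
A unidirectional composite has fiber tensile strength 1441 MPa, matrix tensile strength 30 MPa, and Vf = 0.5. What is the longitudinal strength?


sigma_1 = sigma_f*Vf + sigma_m*(1-Vf) = 1441*0.5 + 30*0.5 = 735.5 MPa

735.5 MPa


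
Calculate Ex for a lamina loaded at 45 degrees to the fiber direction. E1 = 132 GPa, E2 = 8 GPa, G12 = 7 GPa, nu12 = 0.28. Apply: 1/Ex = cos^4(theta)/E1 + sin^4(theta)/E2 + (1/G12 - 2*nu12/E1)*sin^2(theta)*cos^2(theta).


cos^4(45) = 0.25, sin^4(45) = 0.25, sin^2(45)*cos^2(45) = 0.25
1/G12 - 2*nu12/E1 = 1/7 - 2*0.28/132 = 0.138615 GPa^-1
1/Ex = 0.25/132 + 0.25/8 + 0.138615*0.25 = 0.0677976 GPa^-1
Ex = 14.75 GPa

14.75 GPa


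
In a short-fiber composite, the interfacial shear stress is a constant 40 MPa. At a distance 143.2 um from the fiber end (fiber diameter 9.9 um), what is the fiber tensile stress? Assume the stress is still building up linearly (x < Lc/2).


Force balance: sigma_f * (pi*d^2/4) = tau * (pi*d) * x  ->  sigma_f = 4 * tau * x / d
sigma_f = 4 * 40 * 143.2 / 9.9 = 2314.3 MPa

2314.3 MPa


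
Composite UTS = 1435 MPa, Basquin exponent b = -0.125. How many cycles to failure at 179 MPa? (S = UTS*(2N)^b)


N = 0.5 * (S/UTS)^(1/b) = 0.5 * (179/1435)^(1/-0.125) = 8.5302e+06 cycles

8.5302e+06 cycles


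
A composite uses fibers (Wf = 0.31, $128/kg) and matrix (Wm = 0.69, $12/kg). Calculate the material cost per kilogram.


Cost = cost_f*Wf + cost_m*Wm = 128*0.31 + 12*0.69 = $47.96/kg

$47.96/kg


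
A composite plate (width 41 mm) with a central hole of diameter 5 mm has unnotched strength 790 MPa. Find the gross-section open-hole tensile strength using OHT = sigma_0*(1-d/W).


OHT = sigma_0*(1-d/W) = 790*(1-5/41) = 693.7 MPa

693.7 MPa
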